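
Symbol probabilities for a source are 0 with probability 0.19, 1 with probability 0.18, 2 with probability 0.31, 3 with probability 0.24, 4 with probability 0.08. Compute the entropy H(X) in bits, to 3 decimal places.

2.210 bits

H = −Σ pᵢ log₂ pᵢ.
−0.19·log₂(0.19) = 0.4552
−0.18·log₂(0.18) = 0.4453
−0.31·log₂(0.31) = 0.5238
−0.24·log₂(0.24) = 0.4941
−0.08·log₂(0.08) = 0.2915
Sum ≈ 2.2100 → 2.210 bits.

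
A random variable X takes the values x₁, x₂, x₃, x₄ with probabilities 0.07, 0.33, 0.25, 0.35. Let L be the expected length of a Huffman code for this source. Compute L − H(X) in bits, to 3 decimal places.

Entropy H = −Σ p log₂ p ≈ 1.8265 bits.
Huffman merges: 7/100+1/4→8/25; 8/25+33/100→13/20; 7/20+13/20→1. L = 197/100 ≈ 1.9700.
L − H = 1.9700 − 1.8265 = 0.144 bits.

0.144 bits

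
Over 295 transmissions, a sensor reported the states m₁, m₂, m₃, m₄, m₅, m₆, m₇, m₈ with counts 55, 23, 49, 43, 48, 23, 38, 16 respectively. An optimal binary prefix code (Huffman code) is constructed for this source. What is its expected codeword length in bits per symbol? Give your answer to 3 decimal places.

Probabilities are the counts divided by 295.
Repeatedly combine the two least-probable nodes; the expected code length is the sum of the merged weights.
merge 16/295 + 23/295 → 39/295
merge 23/295 + 38/295 → 61/295
merge 39/295 + 43/295 → 82/295
merge 48/295 + 49/295 → 97/295
merge 11/59 + 61/295 → 116/295
merge 82/295 + 97/295 → 179/295
merge 116/295 + 179/295 → 1
L = 39/295 + 61/295 + 82/295 + 97/295 + 116/295 + 179/295 + 1 = 869/295 ≈ 2.946 bits/symbol.

2.946 bits/symbol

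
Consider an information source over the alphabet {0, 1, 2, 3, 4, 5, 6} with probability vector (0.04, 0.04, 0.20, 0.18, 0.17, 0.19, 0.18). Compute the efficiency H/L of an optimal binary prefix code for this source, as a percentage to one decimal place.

97.3%

Entropy H = −Σ p log₂ p ≈ 2.6163 bits.
Huffman merges: 1/25+1/25→2/25; 2/25+17/100→1/4; 9/50+9/50→9/25; 19/100+1/5→39/100; 1/4+9/25→61/100; 39/100+61/100→1. L = 269/100 ≈ 2.6900.
Efficiency = H/L = 2.6163/2.6900 = 97.3%.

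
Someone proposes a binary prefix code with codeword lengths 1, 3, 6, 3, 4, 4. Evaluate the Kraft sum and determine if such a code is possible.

0.890625; yes

With common denominator 2^6 = 64: Σ 2^(−ℓᵢ) = 32/64 + 8/64 + 1/64 + 8/64 + 4/64 + 4/64 = 57/64 = 0.890625.
Kraft's inequality requires Σ ≤ 1; here Σ = 0.890625 ≤ 1, so such a prefix code exists.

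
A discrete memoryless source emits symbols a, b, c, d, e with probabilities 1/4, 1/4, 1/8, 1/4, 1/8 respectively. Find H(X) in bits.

Each probability is a power of 1/2, so log₂(1/p) is an integer.
H = Σ p·log₂(1/p) = 1/4·2 + 1/4·2 + 1/8·3 + 1/4·2 + 1/8·3 = 2.25 bits.

2.25 bits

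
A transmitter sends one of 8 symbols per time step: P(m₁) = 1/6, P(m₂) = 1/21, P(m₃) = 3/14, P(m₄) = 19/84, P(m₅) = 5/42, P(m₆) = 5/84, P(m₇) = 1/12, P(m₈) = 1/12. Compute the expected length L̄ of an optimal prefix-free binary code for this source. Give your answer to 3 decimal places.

2.833 bits/symbol

Repeatedly combine the two least-probable nodes; the expected code length is the sum of the merged weights.
merge 1/21 + 5/84 → 3/28
merge 1/12 + 1/12 → 1/6
merge 3/28 + 5/42 → 19/84
merge 1/6 + 1/6 → 1/3
merge 3/14 + 19/84 → 37/84
merge 19/84 + 1/3 → 47/84
merge 37/84 + 47/84 → 1
L = 3/28 + 1/6 + 19/84 + 1/3 + 37/84 + 47/84 + 1 = 17/6 ≈ 2.833 bits/symbol.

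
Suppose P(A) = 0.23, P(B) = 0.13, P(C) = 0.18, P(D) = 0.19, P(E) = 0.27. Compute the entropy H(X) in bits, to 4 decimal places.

2.2809 bits

H = −Σ pᵢ log₂ pᵢ.
−0.23·log₂(0.23) = 0.4877
−0.13·log₂(0.13) = 0.3826
−0.18·log₂(0.18) = 0.4453
−0.19·log₂(0.19) = 0.4552
−0.27·log₂(0.27) = 0.5100
Sum ≈ 2.2809 → 2.2809 bits.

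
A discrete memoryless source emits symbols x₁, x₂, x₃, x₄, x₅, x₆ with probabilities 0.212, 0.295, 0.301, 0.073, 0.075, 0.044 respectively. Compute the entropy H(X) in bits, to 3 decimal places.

H = −Σ pᵢ log₂ pᵢ.
−0.212·log₂(0.212) = 0.4744
−0.295·log₂(0.295) = 0.5196
−0.301·log₂(0.301) = 0.5214
−0.073·log₂(0.073) = 0.2756
−0.075·log₂(0.075) = 0.2803
−0.044·log₂(0.044) = 0.1983
Sum ≈ 2.2696 → 2.270 bits.

2.270 bits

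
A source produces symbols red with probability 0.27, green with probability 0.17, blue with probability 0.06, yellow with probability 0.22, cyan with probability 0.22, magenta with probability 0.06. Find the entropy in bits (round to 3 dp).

2.393 bits

H = −Σ pᵢ log₂ pᵢ.
−0.27·log₂(0.27) = 0.5100
−0.17·log₂(0.17) = 0.4346
−0.06·log₂(0.06) = 0.2435
−0.22·log₂(0.22) = 0.4806
−0.22·log₂(0.22) = 0.4806
−0.06·log₂(0.06) = 0.2435
Sum ≈ 2.3928 → 2.393 bits.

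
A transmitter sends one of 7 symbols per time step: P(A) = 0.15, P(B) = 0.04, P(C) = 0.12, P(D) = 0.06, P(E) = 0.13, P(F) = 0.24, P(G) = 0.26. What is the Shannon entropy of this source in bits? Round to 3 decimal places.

2.589 bits

H = −Σ pᵢ log₂ pᵢ.
−0.15·log₂(0.15) = 0.4105
−0.04·log₂(0.04) = 0.1858
−0.12·log₂(0.12) = 0.3671
−0.06·log₂(0.06) = 0.2435
−0.13·log₂(0.13) = 0.3826
−0.24·log₂(0.24) = 0.4941
−0.26·log₂(0.26) = 0.5053
Sum ≈ 2.5890 → 2.589 bits.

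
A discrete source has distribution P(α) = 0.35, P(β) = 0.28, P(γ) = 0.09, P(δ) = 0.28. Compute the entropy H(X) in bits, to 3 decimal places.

H = −Σ pᵢ log₂ pᵢ.
−0.35·log₂(0.35) = 0.5301
−0.28·log₂(0.28) = 0.5142
−0.09·log₂(0.09) = 0.3127
−0.28·log₂(0.28) = 0.5142
Sum ≈ 1.8712 → 1.871 bits.

1.871 bits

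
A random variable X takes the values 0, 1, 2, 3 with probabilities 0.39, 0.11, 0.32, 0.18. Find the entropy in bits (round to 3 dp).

H = −Σ pᵢ log₂ pᵢ.
−0.39·log₂(0.39) = 0.5298
−0.11·log₂(0.11) = 0.3503
−0.32·log₂(0.32) = 0.5260
−0.18·log₂(0.18) = 0.4453
Sum ≈ 1.8514 → 1.851 bits.

1.851 bits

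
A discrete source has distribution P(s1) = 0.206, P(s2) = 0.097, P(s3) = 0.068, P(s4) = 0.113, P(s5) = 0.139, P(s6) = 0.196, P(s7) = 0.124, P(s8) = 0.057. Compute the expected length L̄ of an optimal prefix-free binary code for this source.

Repeatedly combine the two least-probable nodes; the expected code length is the sum of the merged weights.
merge 57/1000 + 17/250 → 1/8
merge 97/1000 + 113/1000 → 21/100
merge 31/250 + 1/8 → 249/1000
merge 139/1000 + 49/250 → 67/200
merge 103/500 + 21/100 → 52/125
merge 249/1000 + 67/200 → 73/125
merge 52/125 + 73/125 → 1
L = 1/8 + 21/100 + 249/1000 + 67/200 + 52/125 + 73/125 + 1 = 2919/1000 = 2.919 bits/symbol.

2.919 bits/symbol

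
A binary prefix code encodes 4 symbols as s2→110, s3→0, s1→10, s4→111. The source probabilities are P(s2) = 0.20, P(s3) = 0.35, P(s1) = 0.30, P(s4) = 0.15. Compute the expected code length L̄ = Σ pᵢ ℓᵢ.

L̄ = Σ pᵢ·ℓᵢ = 0.20·3 + 0.35·1 + 0.30·2 + 0.15·3 = 2 bits/symbol.

2 bits/symbol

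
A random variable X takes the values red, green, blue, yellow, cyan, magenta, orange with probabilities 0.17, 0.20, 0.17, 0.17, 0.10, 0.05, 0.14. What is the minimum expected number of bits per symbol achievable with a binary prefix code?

Repeatedly combine the two least-probable nodes; the expected code length is the sum of the merged weights.
merge 1/20 + 1/10 → 3/20
merge 7/50 + 3/20 → 29/100
merge 17/100 + 17/100 → 17/50
merge 17/100 + 1/5 → 37/100
merge 29/100 + 17/50 → 63/100
merge 37/100 + 63/100 → 1
L = 3/20 + 29/100 + 17/50 + 37/100 + 63/100 + 1 = 139/50 = 2.78 bits/symbol.

2.78 bits/symbol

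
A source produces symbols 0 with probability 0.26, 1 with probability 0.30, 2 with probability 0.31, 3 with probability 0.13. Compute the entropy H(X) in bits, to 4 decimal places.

H = −Σ pᵢ log₂ pᵢ.
−0.26·log₂(0.26) = 0.5053
−0.30·log₂(0.30) = 0.5211
−0.31·log₂(0.31) = 0.5238
−0.13·log₂(0.13) = 0.3826
Sum ≈ 1.9328 → 1.9328 bits.

1.9328 bits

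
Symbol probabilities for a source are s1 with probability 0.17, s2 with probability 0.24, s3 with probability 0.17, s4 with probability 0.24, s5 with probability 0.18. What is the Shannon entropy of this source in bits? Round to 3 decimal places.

H = −Σ pᵢ log₂ pᵢ.
−0.17·log₂(0.17) = 0.4346
−0.24·log₂(0.24) = 0.4941
−0.17·log₂(0.17) = 0.4346
−0.24·log₂(0.24) = 0.4941
−0.18·log₂(0.18) = 0.4453
Sum ≈ 2.3028 → 2.303 bits.

2.303 bits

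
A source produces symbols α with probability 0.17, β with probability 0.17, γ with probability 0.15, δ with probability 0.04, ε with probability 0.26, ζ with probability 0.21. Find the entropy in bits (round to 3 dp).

H = −Σ pᵢ log₂ pᵢ.
−0.17·log₂(0.17) = 0.4346
−0.17·log₂(0.17) = 0.4346
−0.15·log₂(0.15) = 0.4105
−0.04·log₂(0.04) = 0.1858
−0.26·log₂(0.26) = 0.5053
−0.21·log₂(0.21) = 0.4728
Sum ≈ 2.4436 → 2.444 bits.

2.444 bits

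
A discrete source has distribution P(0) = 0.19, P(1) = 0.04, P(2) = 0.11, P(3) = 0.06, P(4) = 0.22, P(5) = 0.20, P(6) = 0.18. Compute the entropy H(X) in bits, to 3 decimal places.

H = −Σ pᵢ log₂ pᵢ.
−0.19·log₂(0.19) = 0.4552
−0.04·log₂(0.04) = 0.1858
−0.11·log₂(0.11) = 0.3503
−0.06·log₂(0.06) = 0.2435
−0.22·log₂(0.22) = 0.4806
−0.20·log₂(0.20) = 0.4644
−0.18·log₂(0.18) = 0.4453
Sum ≈ 2.6251 → 2.625 bits.

2.625 bits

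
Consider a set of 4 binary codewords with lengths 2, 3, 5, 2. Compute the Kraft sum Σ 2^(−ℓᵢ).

With common denominator 2^5 = 32: Σ 2^(−ℓᵢ) = 8/32 + 4/32 + 1/32 + 8/32 = 21/32 = 0.65625.

0.65625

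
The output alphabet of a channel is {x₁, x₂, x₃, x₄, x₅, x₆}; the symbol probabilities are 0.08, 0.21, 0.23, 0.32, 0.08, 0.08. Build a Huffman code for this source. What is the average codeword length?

2.4 bits/symbol

Repeatedly combine the two least-probable nodes; the expected code length is the sum of the merged weights.
merge 2/25 + 2/25 → 4/25
merge 2/25 + 4/25 → 6/25
merge 21/100 + 23/100 → 11/25
merge 6/25 + 8/25 → 14/25
merge 11/25 + 14/25 → 1
L = 4/25 + 6/25 + 11/25 + 14/25 + 1 = 12/5 = 2.4 bits/symbol.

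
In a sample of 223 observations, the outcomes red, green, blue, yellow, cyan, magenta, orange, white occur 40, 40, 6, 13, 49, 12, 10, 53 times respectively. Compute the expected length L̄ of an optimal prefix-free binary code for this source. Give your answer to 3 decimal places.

2.726 bits/symbol

Probabilities are the counts divided by 223.
Repeatedly combine the two least-probable nodes; the expected code length is the sum of the merged weights.
merge 6/223 + 10/223 → 16/223
merge 12/223 + 13/223 → 25/223
merge 16/223 + 25/223 → 41/223
merge 40/223 + 40/223 → 80/223
merge 41/223 + 49/223 → 90/223
merge 53/223 + 80/223 → 133/223
merge 90/223 + 133/223 → 1
L = 16/223 + 25/223 + 41/223 + 80/223 + 90/223 + 133/223 + 1 = 608/223 ≈ 2.726 bits/symbol.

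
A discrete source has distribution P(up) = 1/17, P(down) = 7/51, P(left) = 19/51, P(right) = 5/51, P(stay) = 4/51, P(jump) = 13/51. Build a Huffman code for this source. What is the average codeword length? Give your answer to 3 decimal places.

Repeatedly combine the two least-probable nodes; the expected code length is the sum of the merged weights.
merge 1/17 + 4/51 → 7/51
merge 5/51 + 7/51 → 4/17
merge 7/51 + 4/17 → 19/51
merge 13/51 + 19/51 → 32/51
merge 19/51 + 32/51 → 1
L = 7/51 + 4/17 + 19/51 + 32/51 + 1 = 121/51 ≈ 2.373 bits/symbol.

2.373 bits/symbol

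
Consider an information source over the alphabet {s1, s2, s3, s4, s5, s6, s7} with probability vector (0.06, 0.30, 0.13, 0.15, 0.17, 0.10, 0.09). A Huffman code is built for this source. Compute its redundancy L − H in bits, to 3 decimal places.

0.043 bits

Entropy H = −Σ p log₂ p ≈ 2.6372 bits.
Huffman merges: 3/50+9/100→3/20; 1/10+13/100→23/100; 3/20+3/20→3/10; 17/100+23/100→2/5; 3/10+3/10→3/5; 2/5+3/5→1. L = 67/25 ≈ 2.6800.
L − H = 2.6800 − 2.6372 = 0.043 bits.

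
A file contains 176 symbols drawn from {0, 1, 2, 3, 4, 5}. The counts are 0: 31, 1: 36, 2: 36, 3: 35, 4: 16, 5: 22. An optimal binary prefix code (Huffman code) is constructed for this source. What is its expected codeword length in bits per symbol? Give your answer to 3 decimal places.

2.591 bits/symbol

Probabilities are the counts divided by 176.
Repeatedly combine the two least-probable nodes; the expected code length is the sum of the merged weights.
merge 1/11 + 1/8 → 19/88
merge 31/176 + 35/176 → 3/8
merge 9/44 + 9/44 → 9/22
merge 19/88 + 3/8 → 13/22
merge 9/22 + 13/22 → 1
L = 19/88 + 3/8 + 9/22 + 13/22 + 1 = 57/22 ≈ 2.591 bits/symbol.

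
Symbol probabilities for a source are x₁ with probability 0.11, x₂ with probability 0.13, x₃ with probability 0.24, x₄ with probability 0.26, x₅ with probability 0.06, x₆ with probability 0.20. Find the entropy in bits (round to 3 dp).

2.440 bits

H = −Σ pᵢ log₂ pᵢ.
−0.11·log₂(0.11) = 0.3503
−0.13·log₂(0.13) = 0.3826
−0.24·log₂(0.24) = 0.4941
−0.26·log₂(0.26) = 0.5053
−0.06·log₂(0.06) = 0.2435
−0.20·log₂(0.20) = 0.4644
Sum ≈ 2.4403 → 2.440 bits.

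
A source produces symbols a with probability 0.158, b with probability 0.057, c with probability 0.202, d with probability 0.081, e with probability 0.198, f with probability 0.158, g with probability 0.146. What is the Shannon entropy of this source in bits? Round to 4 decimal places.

2.7045 bits

H = −Σ pᵢ log₂ pᵢ.
−0.158·log₂(0.158) = 0.4206
−0.057·log₂(0.057) = 0.2356
−0.202·log₂(0.202) = 0.4661
−0.081·log₂(0.081) = 0.2937
−0.198·log₂(0.198) = 0.4626
−0.158·log₂(0.158) = 0.4206
−0.146·log₂(0.146) = 0.4053
Sum ≈ 2.7045 → 2.7045 bits.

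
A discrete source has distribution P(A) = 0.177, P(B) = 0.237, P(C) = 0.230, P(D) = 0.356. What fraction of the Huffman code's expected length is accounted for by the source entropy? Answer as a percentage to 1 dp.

97.6%

Entropy H = −Σ p log₂ p ≈ 1.9526 bits.
Huffman merges: 177/1000+23/100→407/1000; 237/1000+89/250→593/1000; 407/1000+593/1000→1. L = 2 ≈ 2.0000.
Efficiency = H/L = 1.9526/2.0000 = 97.6%.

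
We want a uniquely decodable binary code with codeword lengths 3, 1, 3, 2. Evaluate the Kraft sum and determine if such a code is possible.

With common denominator 2^3 = 8: Σ 2^(−ℓᵢ) = 1/8 + 4/8 + 1/8 + 2/8 = 8/8 = 1.
Kraft's inequality requires Σ ≤ 1; here Σ = 1 ≤ 1, so such a prefix code exists.

1; yes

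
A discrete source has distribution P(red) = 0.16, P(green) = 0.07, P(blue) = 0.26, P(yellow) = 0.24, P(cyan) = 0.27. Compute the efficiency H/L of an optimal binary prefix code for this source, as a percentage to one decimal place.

98.7%

Entropy H = −Σ p log₂ p ≈ 2.2010 bits.
Huffman merges: 7/100+4/25→23/100; 23/100+6/25→47/100; 13/50+27/100→53/100; 47/100+53/100→1. L = 223/100 ≈ 2.2300.
Efficiency = H/L = 2.2010/2.2300 = 98.7%.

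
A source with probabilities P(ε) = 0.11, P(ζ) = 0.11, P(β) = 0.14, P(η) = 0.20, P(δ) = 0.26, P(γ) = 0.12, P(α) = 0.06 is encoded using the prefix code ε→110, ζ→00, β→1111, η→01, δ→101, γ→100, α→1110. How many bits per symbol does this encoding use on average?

L̄ = Σ pᵢ·ℓᵢ = 0.11·3 + 0.11·2 + 0.14·4 + 0.20·2 + 0.26·3 + 0.12·3 + 0.06·4 = 2.89 bits/symbol.

2.89 bits/symbol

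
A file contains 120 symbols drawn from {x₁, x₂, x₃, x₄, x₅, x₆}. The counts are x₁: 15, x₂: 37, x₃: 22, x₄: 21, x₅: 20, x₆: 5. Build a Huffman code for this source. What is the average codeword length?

2.5 bits/symbol

Probabilities are the counts divided by 120.
Repeatedly combine the two least-probable nodes; the expected code length is the sum of the merged weights.
merge 1/24 + 1/8 → 1/6
merge 1/6 + 1/6 → 1/3
merge 7/40 + 11/60 → 43/120
merge 37/120 + 1/3 → 77/120
merge 43/120 + 77/120 → 1
L = 1/6 + 1/3 + 43/120 + 77/120 + 1 = 5/2 = 2.5 bits/symbol.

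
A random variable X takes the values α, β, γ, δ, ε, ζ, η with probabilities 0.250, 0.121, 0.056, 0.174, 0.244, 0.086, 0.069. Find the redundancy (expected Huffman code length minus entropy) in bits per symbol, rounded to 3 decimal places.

Entropy H = −Σ p log₂ p ≈ 2.6076 bits.
Huffman merges: 7/125+69/1000→1/8; 43/500+121/1000→207/1000; 1/8+87/500→299/1000; 207/1000+61/250→451/1000; 1/4+299/1000→549/1000; 451/1000+549/1000→1. L = 2631/1000 ≈ 2.6310.
L − H = 2.6310 − 2.6076 = 0.023 bits.

0.023 bits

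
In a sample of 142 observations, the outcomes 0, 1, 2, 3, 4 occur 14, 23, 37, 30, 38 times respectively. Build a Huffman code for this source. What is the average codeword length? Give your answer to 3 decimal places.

2.261 bits/symbol

Probabilities are the counts divided by 142.
Repeatedly combine the two least-probable nodes; the expected code length is the sum of the merged weights.
merge 7/71 + 23/142 → 37/142
merge 15/71 + 37/142 → 67/142
merge 37/142 + 19/71 → 75/142
merge 67/142 + 75/142 → 1
L = 37/142 + 67/142 + 75/142 + 1 = 321/142 ≈ 2.261 bits/symbol.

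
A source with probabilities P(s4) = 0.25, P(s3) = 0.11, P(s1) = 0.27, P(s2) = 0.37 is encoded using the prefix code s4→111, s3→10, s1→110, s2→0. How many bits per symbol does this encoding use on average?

L̄ = Σ pᵢ·ℓᵢ = 0.25·3 + 0.11·2 + 0.27·3 + 0.37·1 = 2.15 bits/symbol.

2.15 bits/symbol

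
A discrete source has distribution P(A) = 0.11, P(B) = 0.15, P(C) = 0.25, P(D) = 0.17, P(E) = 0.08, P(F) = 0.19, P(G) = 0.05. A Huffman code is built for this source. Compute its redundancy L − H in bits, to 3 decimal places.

0.032 bits

Entropy H = −Σ p log₂ p ≈ 2.6582 bits.
Huffman merges: 1/20+2/25→13/100; 11/100+13/100→6/25; 3/20+17/100→8/25; 19/100+6/25→43/100; 1/4+8/25→57/100; 43/100+57/100→1. L = 269/100 ≈ 2.6900.
L − H = 2.6900 − 2.6582 = 0.032 bits.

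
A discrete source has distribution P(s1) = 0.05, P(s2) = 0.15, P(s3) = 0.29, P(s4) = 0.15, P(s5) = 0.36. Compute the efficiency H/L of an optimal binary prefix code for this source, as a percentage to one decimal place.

95.2%

Entropy H = −Σ p log₂ p ≈ 2.0857 bits.
Huffman merges: 1/20+3/20→1/5; 3/20+1/5→7/20; 29/100+7/20→16/25; 9/25+16/25→1. L = 219/100 ≈ 2.1900.
Efficiency = H/L = 2.0857/2.1900 = 95.2%.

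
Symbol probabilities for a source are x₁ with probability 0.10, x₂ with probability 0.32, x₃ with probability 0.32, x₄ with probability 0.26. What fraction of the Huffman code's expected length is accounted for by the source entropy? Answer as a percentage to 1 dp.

94.5%

Entropy H = −Σ p log₂ p ≈ 1.8895 bits.
Huffman merges: 1/10+13/50→9/25; 8/25+8/25→16/25; 9/25+16/25→1. L = 2 ≈ 2.0000.
Efficiency = H/L = 1.8895/2.0000 = 94.5%.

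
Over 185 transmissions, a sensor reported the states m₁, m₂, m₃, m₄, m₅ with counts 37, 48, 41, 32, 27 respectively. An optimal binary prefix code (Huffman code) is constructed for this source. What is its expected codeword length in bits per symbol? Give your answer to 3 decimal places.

2.319 bits/symbol

Probabilities are the counts divided by 185.
Repeatedly combine the two least-probable nodes; the expected code length is the sum of the merged weights.
merge 27/185 + 32/185 → 59/185
merge 1/5 + 41/185 → 78/185
merge 48/185 + 59/185 → 107/185
merge 78/185 + 107/185 → 1
L = 59/185 + 78/185 + 107/185 + 1 = 429/185 ≈ 2.319 bits/symbol.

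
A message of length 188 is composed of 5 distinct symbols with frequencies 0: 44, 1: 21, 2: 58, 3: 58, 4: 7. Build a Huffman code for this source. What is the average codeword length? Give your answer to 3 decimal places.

2.149 bits/symbol

Probabilities are the counts divided by 188.
Repeatedly combine the two least-probable nodes; the expected code length is the sum of the merged weights.
merge 7/188 + 21/188 → 7/47
merge 7/47 + 11/47 → 18/47
merge 29/94 + 29/94 → 29/47
merge 18/47 + 29/47 → 1
L = 7/47 + 18/47 + 29/47 + 1 = 101/47 ≈ 2.149 bits/symbol.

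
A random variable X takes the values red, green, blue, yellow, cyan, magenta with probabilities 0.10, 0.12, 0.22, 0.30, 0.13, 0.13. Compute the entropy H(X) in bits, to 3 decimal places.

H = −Σ pᵢ log₂ pᵢ.
−0.10·log₂(0.10) = 0.3322
−0.12·log₂(0.12) = 0.3671
−0.22·log₂(0.22) = 0.4806
−0.30·log₂(0.30) = 0.5211
−0.13·log₂(0.13) = 0.3826
−0.13·log₂(0.13) = 0.3826
Sum ≈ 2.4662 → 2.466 bits.

2.466 bits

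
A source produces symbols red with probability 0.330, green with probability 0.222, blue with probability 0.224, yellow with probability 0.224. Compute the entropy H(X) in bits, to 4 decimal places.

H = −Σ pᵢ log₂ pᵢ.
−0.330·log₂(0.330) = 0.5278
−0.222·log₂(0.222) = 0.4820
−0.224·log₂(0.224) = 0.4835
−0.224·log₂(0.224) = 0.4835
Sum ≈ 1.9768 → 1.9768 bits.

1.9768 bits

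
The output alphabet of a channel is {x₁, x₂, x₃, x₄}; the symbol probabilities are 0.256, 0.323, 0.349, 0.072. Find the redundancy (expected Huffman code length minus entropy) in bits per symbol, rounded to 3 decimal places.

0.146 bits

Entropy H = −Σ p log₂ p ≈ 1.8332 bits.
Huffman merges: 9/125+32/125→41/125; 323/1000+41/125→651/1000; 349/1000+651/1000→1. L = 1979/1000 ≈ 1.9790.
L − H = 1.9790 − 1.8332 = 0.146 bits.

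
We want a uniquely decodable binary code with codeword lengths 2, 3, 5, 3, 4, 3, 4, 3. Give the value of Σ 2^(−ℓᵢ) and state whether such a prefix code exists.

With common denominator 2^5 = 32: Σ 2^(−ℓᵢ) = 8/32 + 4/32 + 1/32 + 4/32 + 2/32 + 4/32 + 2/32 + 4/32 = 29/32 = 0.90625.
Kraft's inequality requires Σ ≤ 1; here Σ = 0.90625 ≤ 1, so such a prefix code exists.

0.90625; yes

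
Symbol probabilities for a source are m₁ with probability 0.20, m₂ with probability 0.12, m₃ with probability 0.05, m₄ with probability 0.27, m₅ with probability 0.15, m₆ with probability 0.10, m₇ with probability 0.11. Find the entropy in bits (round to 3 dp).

2.651 bits

H = −Σ pᵢ log₂ pᵢ.
−0.20·log₂(0.20) = 0.4644
−0.12·log₂(0.12) = 0.3671
−0.05·log₂(0.05) = 0.2161
−0.27·log₂(0.27) = 0.5100
−0.15·log₂(0.15) = 0.4105
−0.10·log₂(0.10) = 0.3322
−0.11·log₂(0.11) = 0.3503
Sum ≈ 2.6506 → 2.651 bits.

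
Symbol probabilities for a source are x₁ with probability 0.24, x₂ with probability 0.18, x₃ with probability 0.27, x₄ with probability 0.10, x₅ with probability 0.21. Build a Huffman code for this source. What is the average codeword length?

Repeatedly combine the two least-probable nodes; the expected code length is the sum of the merged weights.
merge 1/10 + 9/50 → 7/25
merge 21/100 + 6/25 → 9/20
merge 27/100 + 7/25 → 11/20
merge 9/20 + 11/20 → 1
L = 7/25 + 9/20 + 11/20 + 1 = 57/25 = 2.28 bits/symbol.

2.28 bits/symbol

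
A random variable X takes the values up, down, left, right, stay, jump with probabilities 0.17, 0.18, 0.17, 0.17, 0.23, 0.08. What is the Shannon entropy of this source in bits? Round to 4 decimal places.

H = −Σ pᵢ log₂ pᵢ.
−0.17·log₂(0.17) = 0.4346
−0.18·log₂(0.18) = 0.4453
−0.17·log₂(0.17) = 0.4346
−0.17·log₂(0.17) = 0.4346
−0.23·log₂(0.23) = 0.4877
−0.08·log₂(0.08) = 0.2915
Sum ≈ 2.5282 → 2.5282 bits.

2.5282 bits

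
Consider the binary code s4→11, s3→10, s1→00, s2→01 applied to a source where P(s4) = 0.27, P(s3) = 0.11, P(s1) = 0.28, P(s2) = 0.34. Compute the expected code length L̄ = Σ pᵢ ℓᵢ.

L̄ = Σ pᵢ·ℓᵢ = 0.27·2 + 0.11·2 + 0.28·2 + 0.34·2 = 2 bits/symbol.

2 bits/symbol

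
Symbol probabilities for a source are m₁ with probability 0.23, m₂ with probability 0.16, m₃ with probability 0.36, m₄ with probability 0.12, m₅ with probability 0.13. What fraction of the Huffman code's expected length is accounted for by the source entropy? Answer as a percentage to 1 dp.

97.4%

Entropy H = −Σ p log₂ p ≈ 2.1910 bits.
Huffman merges: 3/25+13/100→1/4; 4/25+23/100→39/100; 1/4+9/25→61/100; 39/100+61/100→1. L = 9/4 ≈ 2.2500.
Efficiency = H/L = 2.1910/2.2500 = 97.4%.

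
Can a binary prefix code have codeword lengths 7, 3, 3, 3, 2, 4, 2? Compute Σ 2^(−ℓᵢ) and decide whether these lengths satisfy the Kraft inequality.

0.9453125; yes

With common denominator 2^7 = 128: Σ 2^(−ℓᵢ) = 1/128 + 16/128 + 16/128 + 16/128 + 32/128 + 8/128 + 32/128 = 121/128 = 0.9453125.
Kraft's inequality requires Σ ≤ 1; here Σ = 0.9453125 ≤ 1, so such a prefix code exists.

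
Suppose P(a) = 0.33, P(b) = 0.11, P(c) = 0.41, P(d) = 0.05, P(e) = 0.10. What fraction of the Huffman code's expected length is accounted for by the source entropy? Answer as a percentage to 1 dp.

97.7%

Entropy H = −Σ p log₂ p ≈ 1.9538 bits.
Huffman merges: 1/20+1/10→3/20; 11/100+3/20→13/50; 13/50+33/100→59/100; 41/100+59/100→1. L = 2 ≈ 2.0000.
Efficiency = H/L = 1.9538/2.0000 = 97.7%.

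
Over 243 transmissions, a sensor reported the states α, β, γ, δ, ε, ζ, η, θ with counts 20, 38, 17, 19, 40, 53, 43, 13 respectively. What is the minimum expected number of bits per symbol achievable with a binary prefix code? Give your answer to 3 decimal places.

Probabilities are the counts divided by 243.
Repeatedly combine the two least-probable nodes; the expected code length is the sum of the merged weights.
merge 13/243 + 17/243 → 10/81
merge 19/243 + 20/243 → 13/81
merge 10/81 + 38/243 → 68/243
merge 13/81 + 40/243 → 79/243
merge 43/243 + 53/243 → 32/81
merge 68/243 + 79/243 → 49/81
merge 32/81 + 49/81 → 1
L = 10/81 + 13/81 + 68/243 + 79/243 + 32/81 + 49/81 + 1 = 26/9 ≈ 2.889 bits/symbol.

2.889 bits/symbol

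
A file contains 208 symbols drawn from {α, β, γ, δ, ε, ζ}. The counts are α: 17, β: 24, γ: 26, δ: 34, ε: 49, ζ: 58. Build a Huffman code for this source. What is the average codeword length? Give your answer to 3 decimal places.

2.486 bits/symbol

Probabilities are the counts divided by 208.
Repeatedly combine the two least-probable nodes; the expected code length is the sum of the merged weights.
merge 17/208 + 3/26 → 41/208
merge 1/8 + 17/104 → 15/52
merge 41/208 + 49/208 → 45/104
merge 29/104 + 15/52 → 59/104
merge 45/104 + 59/104 → 1
L = 41/208 + 15/52 + 45/104 + 59/104 + 1 = 517/208 ≈ 2.486 bits/symbol.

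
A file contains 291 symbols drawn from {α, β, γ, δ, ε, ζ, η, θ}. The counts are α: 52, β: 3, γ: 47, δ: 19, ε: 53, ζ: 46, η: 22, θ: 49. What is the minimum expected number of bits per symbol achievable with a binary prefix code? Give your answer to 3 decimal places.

Probabilities are the counts divided by 291.
Repeatedly combine the two least-probable nodes; the expected code length is the sum of the merged weights.
merge 1/97 + 19/291 → 22/291
merge 22/291 + 22/291 → 44/291
merge 44/291 + 46/291 → 30/97
merge 47/291 + 49/291 → 32/97
merge 52/291 + 53/291 → 35/97
merge 30/97 + 32/97 → 62/97
merge 35/97 + 62/97 → 1
L = 22/291 + 44/291 + 30/97 + 32/97 + 35/97 + 62/97 + 1 = 278/97 ≈ 2.866 bits/symbol.

2.866 bits/symbol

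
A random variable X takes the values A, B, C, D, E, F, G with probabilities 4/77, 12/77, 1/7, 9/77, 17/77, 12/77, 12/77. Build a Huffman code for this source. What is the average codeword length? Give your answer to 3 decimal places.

2.779 bits/symbol

Repeatedly combine the two least-probable nodes; the expected code length is the sum of the merged weights.
merge 4/77 + 9/77 → 13/77
merge 1/7 + 12/77 → 23/77
merge 12/77 + 12/77 → 24/77
merge 13/77 + 17/77 → 30/77
merge 23/77 + 24/77 → 47/77
merge 30/77 + 47/77 → 1
L = 13/77 + 23/77 + 24/77 + 30/77 + 47/77 + 1 = 214/77 ≈ 2.779 bits/symbol.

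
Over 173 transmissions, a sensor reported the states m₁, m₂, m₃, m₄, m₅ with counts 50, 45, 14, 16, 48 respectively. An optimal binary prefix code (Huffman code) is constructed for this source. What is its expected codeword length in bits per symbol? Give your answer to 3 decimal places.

Probabilities are the counts divided by 173.
Repeatedly combine the two least-probable nodes; the expected code length is the sum of the merged weights.
merge 14/173 + 16/173 → 30/173
merge 30/173 + 45/173 → 75/173
merge 48/173 + 50/173 → 98/173
merge 75/173 + 98/173 → 1
L = 30/173 + 75/173 + 98/173 + 1 = 376/173 ≈ 2.173 bits/symbol.

2.173 bits/symbol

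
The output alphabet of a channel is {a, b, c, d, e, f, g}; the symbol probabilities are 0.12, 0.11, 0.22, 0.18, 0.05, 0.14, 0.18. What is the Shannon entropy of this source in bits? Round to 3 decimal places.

H = −Σ pᵢ log₂ pᵢ.
−0.12·log₂(0.12) = 0.3671
−0.11·log₂(0.11) = 0.3503
−0.22·log₂(0.22) = 0.4806
−0.18·log₂(0.18) = 0.4453
−0.05·log₂(0.05) = 0.2161
−0.14·log₂(0.14) = 0.3971
−0.18·log₂(0.18) = 0.4453
Sum ≈ 2.7017 → 2.702 bits.

2.702 bits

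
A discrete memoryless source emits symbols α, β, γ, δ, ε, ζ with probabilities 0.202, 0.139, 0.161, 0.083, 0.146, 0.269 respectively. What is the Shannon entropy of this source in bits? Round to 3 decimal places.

H = −Σ pᵢ log₂ pᵢ.
−0.202·log₂(0.202) = 0.4661
−0.139·log₂(0.139) = 0.3957
−0.161·log₂(0.161) = 0.4242
−0.083·log₂(0.083) = 0.2980
−0.146·log₂(0.146) = 0.4053
−0.269·log₂(0.269) = 0.5096
Sum ≈ 2.4989 → 2.499 bits.

2.499 bits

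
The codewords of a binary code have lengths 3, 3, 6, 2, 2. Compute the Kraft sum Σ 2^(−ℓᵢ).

0.765625

With common denominator 2^6 = 64: Σ 2^(−ℓᵢ) = 8/64 + 8/64 + 1/64 + 16/64 + 16/64 = 49/64 = 0.765625.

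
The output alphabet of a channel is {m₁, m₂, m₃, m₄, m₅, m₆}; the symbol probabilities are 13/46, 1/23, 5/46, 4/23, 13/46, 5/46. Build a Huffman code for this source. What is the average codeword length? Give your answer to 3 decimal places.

2.413 bits/symbol

Repeatedly combine the two least-probable nodes; the expected code length is the sum of the merged weights.
merge 1/23 + 5/46 → 7/46
merge 5/46 + 7/46 → 6/23
merge 4/23 + 6/23 → 10/23
merge 13/46 + 13/46 → 13/23
merge 10/23 + 13/23 → 1
L = 7/46 + 6/23 + 10/23 + 13/23 + 1 = 111/46 ≈ 2.413 bits/symbol.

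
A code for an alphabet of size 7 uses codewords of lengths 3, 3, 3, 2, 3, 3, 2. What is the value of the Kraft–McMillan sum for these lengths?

1.125

With common denominator 2^3 = 8: Σ 2^(−ℓᵢ) = 1/8 + 1/8 + 1/8 + 2/8 + 1/8 + 1/8 + 2/8 = 9/8 = 1.125.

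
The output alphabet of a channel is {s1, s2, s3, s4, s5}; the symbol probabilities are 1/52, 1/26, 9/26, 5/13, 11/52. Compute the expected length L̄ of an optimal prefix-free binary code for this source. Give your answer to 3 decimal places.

1.942 bits/symbol

Repeatedly combine the two least-probable nodes; the expected code length is the sum of the merged weights.
merge 1/52 + 1/26 → 3/52
merge 3/52 + 11/52 → 7/26
merge 7/26 + 9/26 → 8/13
merge 5/13 + 8/13 → 1
L = 3/52 + 7/26 + 8/13 + 1 = 101/52 ≈ 1.942 bits/symbol.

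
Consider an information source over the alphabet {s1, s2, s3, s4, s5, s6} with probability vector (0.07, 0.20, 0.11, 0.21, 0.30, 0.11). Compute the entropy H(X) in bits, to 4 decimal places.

2.4274 bits

H = −Σ pᵢ log₂ pᵢ.
−0.07·log₂(0.07) = 0.2686
−0.20·log₂(0.20) = 0.4644
−0.11·log₂(0.11) = 0.3503
−0.21·log₂(0.21) = 0.4728
−0.30·log₂(0.30) = 0.5211
−0.11·log₂(0.11) = 0.3503
Sum ≈ 2.4274 → 2.4274 bits.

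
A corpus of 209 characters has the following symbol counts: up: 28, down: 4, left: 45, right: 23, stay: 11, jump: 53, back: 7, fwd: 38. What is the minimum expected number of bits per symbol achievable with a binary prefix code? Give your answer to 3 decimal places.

Probabilities are the counts divided by 209.
Repeatedly combine the two least-probable nodes; the expected code length is the sum of the merged weights.
merge 4/209 + 7/209 → 1/19
merge 1/19 + 1/19 → 2/19
merge 2/19 + 23/209 → 45/209
merge 28/209 + 2/11 → 6/19
merge 45/209 + 45/209 → 90/209
merge 53/209 + 6/19 → 119/209
merge 90/209 + 119/209 → 1
L = 1/19 + 2/19 + 45/209 + 6/19 + 90/209 + 119/209 + 1 = 562/209 ≈ 2.689 bits/symbol.

2.689 bits/symbol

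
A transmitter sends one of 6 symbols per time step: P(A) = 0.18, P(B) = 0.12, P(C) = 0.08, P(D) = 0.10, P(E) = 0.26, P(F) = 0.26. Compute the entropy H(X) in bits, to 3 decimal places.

2.447 bits

H = −Σ pᵢ log₂ pᵢ.
−0.18·log₂(0.18) = 0.4453
−0.12·log₂(0.12) = 0.3671
−0.08·log₂(0.08) = 0.2915
−0.10·log₂(0.10) = 0.3322
−0.26·log₂(0.26) = 0.5053
−0.26·log₂(0.26) = 0.5053
Sum ≈ 2.4467 → 2.447 bits.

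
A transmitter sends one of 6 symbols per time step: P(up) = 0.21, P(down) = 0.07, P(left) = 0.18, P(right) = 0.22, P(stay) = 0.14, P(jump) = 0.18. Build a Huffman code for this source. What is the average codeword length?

2.57 bits/symbol

Repeatedly combine the two least-probable nodes; the expected code length is the sum of the merged weights.
merge 7/100 + 7/50 → 21/100
merge 9/50 + 9/50 → 9/25
merge 21/100 + 21/100 → 21/50
merge 11/50 + 9/25 → 29/50
merge 21/50 + 29/50 → 1
L = 21/100 + 9/25 + 21/50 + 29/50 + 1 = 257/100 = 2.57 bits/symbol.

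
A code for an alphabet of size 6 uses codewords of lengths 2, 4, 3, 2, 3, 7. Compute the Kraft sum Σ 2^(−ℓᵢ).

0.8203125

With common denominator 2^7 = 128: Σ 2^(−ℓᵢ) = 32/128 + 8/128 + 16/128 + 32/128 + 16/128 + 1/128 = 105/128 = 0.8203125.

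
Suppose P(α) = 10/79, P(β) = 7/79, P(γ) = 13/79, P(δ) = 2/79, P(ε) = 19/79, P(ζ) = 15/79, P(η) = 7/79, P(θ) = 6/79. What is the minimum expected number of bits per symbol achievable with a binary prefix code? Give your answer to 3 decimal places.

2.848 bits/symbol

Repeatedly combine the two least-probable nodes; the expected code length is the sum of the merged weights.
merge 2/79 + 6/79 → 8/79
merge 7/79 + 7/79 → 14/79
merge 8/79 + 10/79 → 18/79
merge 13/79 + 14/79 → 27/79
merge 15/79 + 18/79 → 33/79
merge 19/79 + 27/79 → 46/79
merge 33/79 + 46/79 → 1
L = 8/79 + 14/79 + 18/79 + 27/79 + 33/79 + 46/79 + 1 = 225/79 ≈ 2.848 bits/symbol.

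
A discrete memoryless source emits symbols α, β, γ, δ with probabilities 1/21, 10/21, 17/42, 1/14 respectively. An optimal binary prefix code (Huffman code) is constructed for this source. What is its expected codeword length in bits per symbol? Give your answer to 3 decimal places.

1.643 bits/symbol

Repeatedly combine the two least-probable nodes; the expected code length is the sum of the merged weights.
merge 1/21 + 1/14 → 5/42
merge 5/42 + 17/42 → 11/21
merge 10/21 + 11/21 → 1
L = 5/42 + 11/21 + 1 = 23/14 ≈ 1.643 bits/symbol.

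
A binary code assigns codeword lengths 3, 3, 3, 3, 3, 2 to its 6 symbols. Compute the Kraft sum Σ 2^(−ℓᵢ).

With common denominator 2^3 = 8: Σ 2^(−ℓᵢ) = 1/8 + 1/8 + 1/8 + 1/8 + 1/8 + 2/8 = 7/8 = 0.875.

0.875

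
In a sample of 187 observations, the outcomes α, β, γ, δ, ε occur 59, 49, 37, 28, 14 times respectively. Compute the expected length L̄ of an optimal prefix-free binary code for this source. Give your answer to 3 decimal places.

2.225 bits/symbol

Probabilities are the counts divided by 187.
Repeatedly combine the two least-probable nodes; the expected code length is the sum of the merged weights.
merge 14/187 + 28/187 → 42/187
merge 37/187 + 42/187 → 79/187
merge 49/187 + 59/187 → 108/187
merge 79/187 + 108/187 → 1
L = 42/187 + 79/187 + 108/187 + 1 = 416/187 ≈ 2.225 bits/symbol.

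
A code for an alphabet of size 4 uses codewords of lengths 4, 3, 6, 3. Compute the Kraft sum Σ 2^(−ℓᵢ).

With common denominator 2^6 = 64: Σ 2^(−ℓᵢ) = 4/64 + 8/64 + 1/64 + 8/64 = 21/64 = 0.328125.

0.328125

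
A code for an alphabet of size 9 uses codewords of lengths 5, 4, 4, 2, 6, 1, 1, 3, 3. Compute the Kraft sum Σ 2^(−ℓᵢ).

1.671875

With common denominator 2^6 = 64: Σ 2^(−ℓᵢ) = 2/64 + 4/64 + 4/64 + 16/64 + 1/64 + 32/64 + 32/64 + 8/64 + 8/64 = 107/64 = 1.671875.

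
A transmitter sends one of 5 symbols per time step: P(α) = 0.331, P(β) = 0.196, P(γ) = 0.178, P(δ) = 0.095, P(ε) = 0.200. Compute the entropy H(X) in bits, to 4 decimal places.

H = −Σ pᵢ log₂ pᵢ.
−0.331·log₂(0.331) = 0.5280
−0.196·log₂(0.196) = 0.4608
−0.178·log₂(0.178) = 0.4432
−0.095·log₂(0.095) = 0.3226
−0.200·log₂(0.200) = 0.4644
Sum ≈ 2.2190 → 2.2190 bits.

2.2190 bits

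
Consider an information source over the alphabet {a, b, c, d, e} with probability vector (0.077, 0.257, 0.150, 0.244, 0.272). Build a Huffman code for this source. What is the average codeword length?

2.227 bits/symbol

Repeatedly combine the two least-probable nodes; the expected code length is the sum of the merged weights.
merge 77/1000 + 3/20 → 227/1000
merge 227/1000 + 61/250 → 471/1000
merge 257/1000 + 34/125 → 529/1000
merge 471/1000 + 529/1000 → 1
L = 227/1000 + 471/1000 + 529/1000 + 1 = 2227/1000 = 2.227 bits/symbol.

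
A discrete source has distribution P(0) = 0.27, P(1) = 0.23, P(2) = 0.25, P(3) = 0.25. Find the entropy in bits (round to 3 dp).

1.998 bits

H = −Σ pᵢ log₂ pᵢ.
−0.27·log₂(0.27) = 0.5100
−0.23·log₂(0.23) = 0.4877
−0.25·log₂(0.25) = 0.5000
−0.25·log₂(0.25) = 0.5000
Sum ≈ 1.9977 → 1.998 bits.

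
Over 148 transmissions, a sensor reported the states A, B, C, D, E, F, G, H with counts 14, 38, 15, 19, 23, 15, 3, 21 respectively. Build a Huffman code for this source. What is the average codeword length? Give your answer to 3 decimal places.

Probabilities are the counts divided by 148.
Repeatedly combine the two least-probable nodes; the expected code length is the sum of the merged weights.
merge 3/148 + 7/74 → 17/148
merge 15/148 + 15/148 → 15/74
merge 17/148 + 19/148 → 9/37
merge 21/148 + 23/148 → 11/37
merge 15/74 + 9/37 → 33/74
merge 19/74 + 11/37 → 41/74
merge 33/74 + 41/74 → 1
L = 17/148 + 15/74 + 9/37 + 11/37 + 33/74 + 41/74 + 1 = 423/148 ≈ 2.858 bits/symbol.

2.858 bits/symbol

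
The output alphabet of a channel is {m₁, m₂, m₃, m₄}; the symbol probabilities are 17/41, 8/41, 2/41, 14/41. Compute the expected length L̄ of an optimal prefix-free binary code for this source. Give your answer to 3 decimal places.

1.829 bits/symbol

Repeatedly combine the two least-probable nodes; the expected code length is the sum of the merged weights.
merge 2/41 + 8/41 → 10/41
merge 10/41 + 14/41 → 24/41
merge 17/41 + 24/41 → 1
L = 10/41 + 24/41 + 1 = 75/41 ≈ 1.829 bits/symbol.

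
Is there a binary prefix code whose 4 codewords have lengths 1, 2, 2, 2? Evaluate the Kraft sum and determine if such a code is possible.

1.25; no

With common denominator 2^2 = 4: Σ 2^(−ℓᵢ) = 2/4 + 1/4 + 1/4 + 1/4 = 5/4 = 1.25.
Kraft's inequality requires Σ ≤ 1; here Σ = 1.25 > 1, so no such prefix code exists.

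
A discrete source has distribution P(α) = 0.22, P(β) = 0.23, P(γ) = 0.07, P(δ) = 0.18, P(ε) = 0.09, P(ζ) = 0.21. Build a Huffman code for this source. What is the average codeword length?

2.5 bits/symbol

Repeatedly combine the two least-probable nodes; the expected code length is the sum of the merged weights.
merge 7/100 + 9/100 → 4/25
merge 4/25 + 9/50 → 17/50
merge 21/100 + 11/50 → 43/100
merge 23/100 + 17/50 → 57/100
merge 43/100 + 57/100 → 1
L = 4/25 + 17/50 + 43/100 + 57/100 + 1 = 5/2 = 2.5 bits/symbol.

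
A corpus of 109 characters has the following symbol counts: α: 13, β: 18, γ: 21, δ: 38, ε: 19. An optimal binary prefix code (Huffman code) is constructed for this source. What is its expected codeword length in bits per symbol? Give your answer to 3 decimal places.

2.284 bits/symbol

Probabilities are the counts divided by 109.
Repeatedly combine the two least-probable nodes; the expected code length is the sum of the merged weights.
merge 13/109 + 18/109 → 31/109
merge 19/109 + 21/109 → 40/109
merge 31/109 + 38/109 → 69/109
merge 40/109 + 69/109 → 1
L = 31/109 + 40/109 + 69/109 + 1 = 249/109 ≈ 2.284 bits/symbol.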